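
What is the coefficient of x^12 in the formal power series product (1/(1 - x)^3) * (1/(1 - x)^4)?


Combine the factors: (1/(1 - x)^3) * (1/(1 - x)^4) = 1/(1 - x)^7.
Then use 1/(1 - x)^r = sum_{k>=0} C(k + r - 1, r - 1) x^k with r = 7 and k = 12:
C(18, 6) = 18564.

18564


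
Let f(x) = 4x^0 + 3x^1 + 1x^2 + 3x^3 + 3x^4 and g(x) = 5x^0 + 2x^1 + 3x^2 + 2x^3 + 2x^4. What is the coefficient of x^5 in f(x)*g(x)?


Cauchy product at x^5:
3*2 + 1*2 + 3*3 + 3*2
= 23

23


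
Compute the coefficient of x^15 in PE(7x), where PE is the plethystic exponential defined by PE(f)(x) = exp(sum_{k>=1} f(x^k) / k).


With f(x) = 7x, the exponent is sum_{k>=1} 7 x^k / k = 7 * (-ln(1 - x)). Exponentiating:
PE(7x) = exp(-7 ln(1 - x)) = 1/(1 - x)^7.
By the negative binomial expansion, [x^n] 1/(1 - x)^7 = C(n + 6, 6).
For n = 15: C(21, 6) = 54264.

54264


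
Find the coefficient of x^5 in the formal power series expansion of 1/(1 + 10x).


Write 1/(1 + c x) = 1/(1 - (-c) x) and apply the geometric-series identity
1/(1 - y) = sum_{k>=0} y^k to get 1/(1 + c x) = sum_{k>=0} (-c)^k x^k.
So the coefficient of x^k is (-c)^k = (-1)^k * c^k.
Here c = 10 and k = 5:
(-10)^5 = -1 * 100000 = -100000

-100000


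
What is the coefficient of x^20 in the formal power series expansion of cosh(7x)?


The Maclaurin series is cosh(t) = sum_{m>=0} t^(2m) / (2m)!, so substituting t = 7x, only even powers of x are nonzero, with coefficient of x^(2m) equal to 7^(2m) / (2m)!.
For x^20 the coefficient is 7^20/20! = 79792266297612001/2432902008176640000 = 1628413597910449/49651061391360000.

1628413597910449/49651061391360000


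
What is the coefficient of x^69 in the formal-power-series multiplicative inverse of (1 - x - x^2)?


Let the inverse be f(x) = sum_{k>=0} a_k x^k. From f(x) * (1 - x - x^2) = 1 and matching coefficients:
 x^0: a_0 = 1.
 x^1: a_1 - a_0 = 0, so a_1 = 1.
 x^k (k >= 2): a_k - a_{k-1} - a_{k-2} = 0, i.e. a_k = a_{k-1} + a_{k-2}.
This is the Fibonacci-type recurrence shifted so that a_0 = a_1 = 1.
Iterating: a_0=1, a_1=1, a_2=2, a_3=3, a_4=5, a_5=8, a_6=13, a_7=21, a_8=34, a_9=55, ...
a_69 = 190392490709135.

190392490709135


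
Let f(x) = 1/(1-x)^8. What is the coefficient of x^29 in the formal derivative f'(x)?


Differentiate: d/dx [ 1/(1-x)^r ] = r / (1-x)^(r+1).
Here r = 8, so f'(x) = 8 / (1-x)^9.
The expansion of 1/(1-x)^(r+1) has coefficient of x^n equal to C(n+r, r).
So the coefficient of x^29 in f'(x) is
8 * C(37, 8) = 8 * 38608020 = 308864160

308864160


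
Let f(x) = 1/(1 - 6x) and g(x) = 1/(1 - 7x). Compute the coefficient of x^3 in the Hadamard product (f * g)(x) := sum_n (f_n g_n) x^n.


f has coefficients f_k = 6^k and g has coefficients g_k = 7^k, so the Hadamard product has coefficient (f*g)_k = 6^k * 7^k = 42^k.
For k = 3: 42^3 = 74088.

74088


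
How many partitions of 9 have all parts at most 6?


Using the generating function (1-x)^(-1)(1-x^2)^(-1)...(1-x^6)^(-1),
the coefficient of x^9 counts these restricted partitions.
Result = 26

26


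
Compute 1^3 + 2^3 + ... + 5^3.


This power sum has a closed form given by Faulhaber's formula
sum_{k=1}^{m} k^p = (1 / (p + 1)) * sum_{j=0}^{p} C(p + 1, j) B_j m^(p + 1 - j),
but for small m direct computation is fastest:
1 + 8 + 27 + 64 + 125 = 225.

225


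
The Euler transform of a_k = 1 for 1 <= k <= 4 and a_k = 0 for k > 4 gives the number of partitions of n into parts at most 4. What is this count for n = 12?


Partitions of 12 into parts at most 4:
Using generating function (1-x)^(-1)(1-x^2)^(-1)...(1-x^4)^(-1),
the coefficient of x^12 = 34

34


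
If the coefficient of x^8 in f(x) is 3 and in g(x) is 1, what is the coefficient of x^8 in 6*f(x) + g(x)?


Scalar multiplication scales coefficients: 6 * 3 = 18.
Then add the g coefficient: 18 + 1
= 19

19


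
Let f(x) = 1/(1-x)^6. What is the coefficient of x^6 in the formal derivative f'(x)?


Differentiate: d/dx [ 1/(1-x)^r ] = r / (1-x)^(r+1).
Here r = 6, so f'(x) = 6 / (1-x)^7.
The expansion of 1/(1-x)^(r+1) has coefficient of x^n equal to C(n+r, r).
So the coefficient of x^6 in f'(x) is
6 * C(12, 6) = 6 * 924 = 5544

5544


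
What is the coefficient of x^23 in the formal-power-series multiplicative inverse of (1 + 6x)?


The inverse is 1/(1 + 6x). Apply the geometric identity 1/(1 - y) = sum_{k>=0} y^k with y = -6x:
1/(1 + 6x) = sum_{k>=0} (-6)^k x^k.
So the coefficient of x^23 is (-6)^23 = -789730223053602816.

-789730223053602816


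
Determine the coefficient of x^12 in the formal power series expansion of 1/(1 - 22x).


The geometric series identity gives 1/(1 - c x) = sum_{k>=0} c^k x^k, so the coefficient of x^k is c^k.
Here c = 22 and k = 12.
Computing: 22^12 = 12855002631049216

12855002631049216


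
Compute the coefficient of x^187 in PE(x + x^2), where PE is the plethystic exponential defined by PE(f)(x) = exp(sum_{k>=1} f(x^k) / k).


With f(x) = x + x^2, the exponent is sum_{k>=1} (x^k + x^(2k)) / k = -ln(1 - x) - ln(1 - x^2). Exponentiating:
PE(x + x^2) = 1 / ((1 - x)(1 - x^2)).
This is the generating function for partitions of n into parts of size 1 or 2. The number of 2's can be any j in 0..93, and the rest are 1's, so
[x^187] = floor(187/2) + 1 = 94.

94


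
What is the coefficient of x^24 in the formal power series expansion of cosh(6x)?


The Maclaurin series is cosh(t) = sum_{m>=0} t^(2m) / (2m)!, so substituting t = 6x, only even powers of x are nonzero, with coefficient of x^(2m) equal to 6^(2m) / (2m)!.
For x^24 the coefficient is 6^24/24! = 4738381338321616896/620448401733239439360000 = 19131876/2505147019375.

19131876/2505147019375


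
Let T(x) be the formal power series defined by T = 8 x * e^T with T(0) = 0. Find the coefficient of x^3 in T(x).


Apply the Lagrange inversion formula: if T = 8 x * phi(T) with phi(t) = e^t, then
[x^n] T = 8^n * (1/n) [t^(n-1)] phi(t)^n = 8^n * (1/n) [t^(n-1)] e^(n t) = 8^n * (1/n) * n^(n-1) / (n-1)! = 8^n * n^(n-1) / n!.
When c = 1 this is the Cayley count of rooted labeled trees on n vertices, divided by n!.
For n = 3: 8^3 * 3^2 / 3! = 512 * 9/6 = 768.

768


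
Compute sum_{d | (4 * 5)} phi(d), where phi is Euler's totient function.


First, 4 * 5 = 20. One classical identity is sum_{d | n} phi(d) = n (each k in [1, n] has a unique gcd with n, and among the k's with gcd(k, n) = n/d there are phi(d) of them). So the sum equals 20. We also verify directly:
Divisors of 20: 1, 2, 4, 5, 10, 20.
phi values: 1, 1, 2, 4, 4, 8.
Sum = 20.

20


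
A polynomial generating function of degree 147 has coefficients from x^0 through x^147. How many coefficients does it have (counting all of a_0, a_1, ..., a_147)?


A polynomial of degree 147 takes the form a_0 + a_1 x + ... + a_147 x^147.
The number of coefficients is 147 + 1 = 148.

148


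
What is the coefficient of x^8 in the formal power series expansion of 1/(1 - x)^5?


The expansion 1/(1 - x)^r = sum_{k>=0} C(k + r - 1, r - 1) x^k follows from the multiset / negative-binomial theorem (or from repeated differentiation of the geometric series).
For r = 5 and k = 8:
C(12, 4) = 479001600 / (24 * 40320) = 495.

495


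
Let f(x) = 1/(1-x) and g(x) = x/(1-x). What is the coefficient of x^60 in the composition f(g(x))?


First simplify the composition: f(g(x)) = 1/(1 - x/(1-x)) = (1-x)/((1-x) - x) = (1-x)/(1-2x).
Now extract the coefficient. Write (1-x)/(1-2x) = 1/(1-2x) - x/(1-2x).
The coefficient of x^n in 1/(1-2x) is 2^n, and in x/(1-2x) is 2^(n-1) (for n >= 1).
So the coefficient of x^60 is 2^60 - 2^59 = 1152921504606846976 - 576460752303423488 = 576460752303423488.

576460752303423488


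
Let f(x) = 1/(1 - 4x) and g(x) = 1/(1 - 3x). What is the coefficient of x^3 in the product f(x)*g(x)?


The coefficient of x^n in f*g is the Cauchy product: sum_{k=0}^{n} a^k * b^(n-k).
With a=4, b=3, n=3:
sum_{k=0}^{3} 4^k * 3^(3-k)
= 175

175


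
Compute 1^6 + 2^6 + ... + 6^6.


This power sum has a closed form given by Faulhaber's formula
sum_{k=1}^{m} k^p = (1 / (p + 1)) * sum_{j=0}^{p} C(p + 1, j) B_j m^(p + 1 - j),
but for small m direct computation is fastest:
1 + 64 + 729 + 4096 + 15625 + 46656 = 67171.

67171


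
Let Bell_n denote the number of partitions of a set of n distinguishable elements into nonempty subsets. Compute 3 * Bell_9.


Bell_9 can be computed from the Bell triangle or from Dobinski's identity Bell_n = (1/e) * sum_{k>=0} k^n / k!.
Computing Bell_9 = 21147.
Then 3 * 21147 = 63441.

63441


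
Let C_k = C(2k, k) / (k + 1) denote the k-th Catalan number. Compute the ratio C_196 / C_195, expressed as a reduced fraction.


Using C_k = (2k)! / (k! (k+1)!), the ratio C_{k+1}/C_k simplifies to
C_{k+1}/C_k = [(2k+2)! / ((k+1)! (k+2)!)] * [k! (k+1)! / (2k)!]
 = (2k+2)(2k+1) / ((k+1)(k+2)) = 2(2k+1) / (k+2).
For k = 195: 2(2*195 + 1) / (195 + 2) = 782/197 = 782/197.

782/197


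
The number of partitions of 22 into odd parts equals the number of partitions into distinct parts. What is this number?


Computing partitions of 22 into odd parts (1, 3, 5, ...):
Using the generating function prod_{k>=0} 1/(1-x^(2k+1)),
the count is 89

89


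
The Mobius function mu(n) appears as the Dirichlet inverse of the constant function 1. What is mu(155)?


155 = 5 * 31 (all distinct primes).
mu(155) = (-1)^2 = 1

1


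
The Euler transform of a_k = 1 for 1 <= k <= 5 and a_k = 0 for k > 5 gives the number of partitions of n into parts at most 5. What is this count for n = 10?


Partitions of 10 into parts at most 5:
Using generating function (1-x)^(-1)(1-x^2)^(-1)...(1-x^5)^(-1),
the coefficient of x^10 = 30

30


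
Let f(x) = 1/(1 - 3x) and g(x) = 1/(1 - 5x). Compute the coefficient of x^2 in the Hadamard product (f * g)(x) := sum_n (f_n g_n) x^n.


f has coefficients f_k = 3^k and g has coefficients g_k = 5^k, so the Hadamard product has coefficient (f*g)_k = 3^k * 5^k = 15^k.
For k = 2: 15^2 = 225.

225


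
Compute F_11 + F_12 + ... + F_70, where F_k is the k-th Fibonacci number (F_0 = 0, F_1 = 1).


Use the identity sum_{k=0}^{N} F_k = F_{N+2} - 1 (which follows from F_{k+2} - F_{k+1} = F_k). Then
sum_{k=11}^{70} F_k = (F_{72} - 1) - (F_{12} - 1) = F_{72} - F_{12}.
Computing: F_{72} = 498454011879264, F_{12} = 144, so
Sum = 498454011879264 - 144 = 498454011879120.

498454011879120


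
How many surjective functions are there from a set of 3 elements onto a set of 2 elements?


By inclusion-exclusion on which target elements are missed, the number of surjections from an n-set onto a k-set is
surj(n, k) = sum_{j=0}^{k} (-1)^j C(k, j) (k - j)^n.
Equivalently surj(n, k) = k! * S(n, k), where S(n, k) is the Stirling number of the second kind.
For n = 3, k = 2:
S(3, 2) = 3, so
surj = 2! * 3 = 2 * 3 = 6.

6


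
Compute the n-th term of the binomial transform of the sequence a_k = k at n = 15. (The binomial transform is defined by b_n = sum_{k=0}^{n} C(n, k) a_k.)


With a_k = k, b_n = sum_{k=0}^{n} C(n, k) k. Using k * C(n, k) = n * C(n-1, k-1) gives b_n = n * sum_{k>=1} C(n-1, k-1) = n * 2^(n-1).
For n = 15: 15 * 2^14 = 15 * 16384 = 245760.

245760


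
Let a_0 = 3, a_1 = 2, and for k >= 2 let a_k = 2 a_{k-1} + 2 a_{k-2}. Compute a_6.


Iterating the recurrence forward:
a_0 = 3
a_1 = 2
a_2 = 2*2 + 2*3 = 10
a_3 = 2*10 + 2*2 = 24
a_4 = 2*24 + 2*10 = 68
a_5 = 2*68 + 2*24 = 184
a_6 = 2*184 + 2*68 = 504
So a_6 = 504.

504


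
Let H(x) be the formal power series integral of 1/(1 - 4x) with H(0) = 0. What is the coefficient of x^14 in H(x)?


1/(1 - 4x) = sum_{k>=0} 4^k x^k. Integrating termwise with H(0) = 0:
H(x) = sum_{k>=0} 4^k x^(k+1) / (k+1) = sum_{m>=1} 4^(m-1) x^m / m.
For m = 14: 4^13/14 = 67108864/14 = 33554432/7.

33554432/7


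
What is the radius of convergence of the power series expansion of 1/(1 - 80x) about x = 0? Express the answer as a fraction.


Expanding 1/(1 - 80x) = sum_{k>=0} 80^k x^k, the series converges when |80x| < 1, i.e., |x| < 1/80.
So the radius of convergence is 1/80 = 1/80.

1/80


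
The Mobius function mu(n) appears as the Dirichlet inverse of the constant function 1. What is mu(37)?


37 = 37 (all distinct primes).
mu(37) = (-1)^1 = -1

-1


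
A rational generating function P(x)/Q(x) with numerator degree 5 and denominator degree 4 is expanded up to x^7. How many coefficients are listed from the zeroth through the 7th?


Expanding up to x^7 gives the coefficients for x^0, x^1, ..., x^7.
That is 7 + 1 = 8 coefficients in total.

8


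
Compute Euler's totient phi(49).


phi(n) counts integers in [1, n] coprime to n. Using the multiplicative formula phi(n) = n * prod_{p | n} (1 - 1/p):
49 = 7^2, so
phi(49) = 49 * (1 - 1/7) = 42.

42


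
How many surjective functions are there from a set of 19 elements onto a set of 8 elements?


By inclusion-exclusion on which target elements are missed, the number of surjections from an n-set onto a k-set is
surj(n, k) = sum_{j=0}^{k} (-1)^j C(k, j) (k - j)^n.
Equivalently surj(n, k) = k! * S(n, k), where S(n, k) is the Stirling number of the second kind.
For n = 19, k = 8:
S(19, 8) = 1709751003480, so
surj = 8! * 1709751003480 = 40320 * 1709751003480 = 68937160460313600.

68937160460313600


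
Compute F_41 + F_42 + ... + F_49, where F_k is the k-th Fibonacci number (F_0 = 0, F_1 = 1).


Use the identity sum_{k=0}^{N} F_k = F_{N+2} - 1 (which follows from F_{k+2} - F_{k+1} = F_k). Then
sum_{k=41}^{49} F_k = (F_{51} - 1) - (F_{42} - 1) = F_{51} - F_{42}.
Computing: F_{51} = 20365011074, F_{42} = 267914296, so
Sum = 20365011074 - 267914296 = 20097096778.

20097096778


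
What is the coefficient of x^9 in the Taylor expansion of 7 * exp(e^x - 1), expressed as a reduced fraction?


exp(e^x - 1) = sum_{k>=0} Bell_k x^k / k!, where Bell_k is the k-th Bell number.
So the coefficient of x^9 is 7 * Bell_9 / 9!.
Computing: Bell_9 = 21147 and 9! = 362880, giving
7 * 21147/362880 = 7049/17280.

7049/17280


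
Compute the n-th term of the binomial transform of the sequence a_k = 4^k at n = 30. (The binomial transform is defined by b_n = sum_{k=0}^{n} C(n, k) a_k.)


With a_k = 4^k, b_n = sum_{k=0}^{n} C(n, k) 4^k = (1 + 4)^n by the binomial theorem.
For n = 30: (1 + 4)^30 = 5^30 = 931322574615478515625.

931322574615478515625


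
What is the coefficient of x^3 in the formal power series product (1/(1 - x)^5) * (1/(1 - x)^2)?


Combine the factors: (1/(1 - x)^5) * (1/(1 - x)^2) = 1/(1 - x)^7.
Then use 1/(1 - x)^r = sum_{k>=0} C(k + r - 1, r - 1) x^k with r = 7 and k = 3:
C(9, 6) = 84.

84


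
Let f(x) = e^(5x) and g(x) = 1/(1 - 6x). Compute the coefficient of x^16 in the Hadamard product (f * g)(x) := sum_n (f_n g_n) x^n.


Expanding: f_k = 5^k/k! (from e^(5x)) and g_k = 6^k (from 1/(1 - 6x)). So the Hadamard coefficient (f * g)_k = 5^k 6^k / k! = (30)^k / k!.
For k = 16: 30^16/16! = 430467210000000000000000/20922789888000 = 144162597656250/7007.

144162597656250/7007


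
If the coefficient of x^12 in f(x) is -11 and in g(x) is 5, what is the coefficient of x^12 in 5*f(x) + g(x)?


Scalar multiplication scales coefficients: 5 * -11 = -55.
Then add the g coefficient: -55 + 5
= -50

-50


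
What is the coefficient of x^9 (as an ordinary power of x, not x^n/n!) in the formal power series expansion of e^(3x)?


The exponential series is e^y = sum_{k>=0} y^k / k!. Substituting y = 3x gives
e^(3x) = sum_{k>=0} 3^k x^k / k!.
So the coefficient of x^n is a^n/n! with a = 3, n = 9:
3^9 / 9! = 19683/362880 = 243/4480

243/4480


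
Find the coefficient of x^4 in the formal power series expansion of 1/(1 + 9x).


Write 1/(1 + c x) = 1/(1 - (-c) x) and apply the geometric-series identity
1/(1 - y) = sum_{k>=0} y^k to get 1/(1 + c x) = sum_{k>=0} (-c)^k x^k.
So the coefficient of x^k is (-c)^k = (-1)^k * c^k.
Here c = 9 and k = 4:
(-9)^4 = 1 * 6561 = 6561

6561


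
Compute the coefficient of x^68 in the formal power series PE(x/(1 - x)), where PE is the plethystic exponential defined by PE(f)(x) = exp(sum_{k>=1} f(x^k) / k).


For f(x) = x/(1 - x) we have
sum_{k>=1} f(x^k) / k = sum_{k>=1} (1/k) * x^k / (1 - x^k) = sum_{k, m >= 1} x^(k m) / k,
which after exponentiating simplifies to
PE(x/(1 - x)) = prod_{k>=1} 1 / (1 - x^k).
This is the generating function for the partition function p(n), so the coefficient of x^68 is p(68).
Computing p(68) by dynamic programming over parts 1, 2, ..., 68: p(68) = 3087735.

3087735


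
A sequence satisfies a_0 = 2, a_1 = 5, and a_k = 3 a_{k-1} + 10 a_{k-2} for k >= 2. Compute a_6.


The characteristic equation is t^2 - 3 t - 10 = 0, with roots r_1 = 5 and r_2 = -2 (so c_1 = r_1 + r_2, c_2 = -r_1 r_2 as required).
One can use the closed form a_n = A r_1^n + B r_2^n, but direct iteration is more reliable:
a_0 = 2, a_1 = 5, a_2 = 35, a_3 = 155, a_4 = 815, a_5 = 3995, a_6 = 20135.
So a_6 = 20135.

20135


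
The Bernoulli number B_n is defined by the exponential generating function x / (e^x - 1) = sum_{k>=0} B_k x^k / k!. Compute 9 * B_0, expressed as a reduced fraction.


Bernoulli numbers can also be computed recursively via B_0 = 1 and sum_{j=0}^{m} C(m+1, j) B_j = 0 for m >= 1. Odd-index Bernoulli numbers vanish for k >= 3.
Computing B_0 = 1, so 9 * B_0 = 9 * 1 = 9.

9


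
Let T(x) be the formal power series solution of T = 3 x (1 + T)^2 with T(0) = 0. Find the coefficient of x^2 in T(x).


Apply the Lagrange inversion formula: if T = 3 x * phi(T) with phi(t) = (1 + t)^2, then [x^n] T = 3^n * (1/n) [t^(n-1)] phi(t)^n = 3^n * (1/n) [t^(n-1)] (1 + t)^(2n) = 3^n * (1/n) C(2n, n-1).
Using the identity C(2n, n-1) = C(2n, n) * n / (n+1), the unscaled factor equals C(2n, n) / (n+1) = C_n, the n-th Catalan number.
For n = 2: C_2 = C(4, 2) / 3 = 6/3 = 2.
With the 3^2 = 9 factor, the coefficient is 9 * 2 = 18.

18


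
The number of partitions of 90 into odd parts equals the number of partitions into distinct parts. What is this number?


Computing partitions of 90 into odd parts (1, 3, 5, ...):
Using the generating function prod_{k>=0} 1/(1-x^(2k+1)),
the count is 189586

189586


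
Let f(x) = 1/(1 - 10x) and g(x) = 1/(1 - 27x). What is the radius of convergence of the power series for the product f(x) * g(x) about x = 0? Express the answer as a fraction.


The radius of 1/(1 - 10x) is 1/10 (nearest singularity at x = 1/10), and the radius of 1/(1 - 27x) is 1/27.
The product f(x)*g(x) = 1/((1 - 10x)(1 - 27x)) has singularities at both 1/10 and 1/27, so its radius of convergence is the distance to the nearest one:
min(1/10, 1/27) = 1/27.

1/27


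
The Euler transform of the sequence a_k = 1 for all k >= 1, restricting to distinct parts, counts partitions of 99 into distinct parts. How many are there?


Partitions of 99 into distinct parts can be computed via generating function.
Product (1+x)(1+x^2)(1+x^3)...
The coefficient of x^99 = 409174

409174


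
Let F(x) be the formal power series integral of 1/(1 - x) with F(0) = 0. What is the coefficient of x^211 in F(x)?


1/(1 - x) = sum_{k>=0} x^k. Integrating termwise and using F(0) = 0 gives
F(x) = sum_{k>=0} x^(k+1) / (k+1) = sum_{m>=1} x^m / m = -ln(1 - x).
So the coefficient of x^211 is 1/211 = 1/211.

1/211


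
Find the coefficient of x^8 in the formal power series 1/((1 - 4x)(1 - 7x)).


By partial fractions or Cauchy convolution:
The coefficient equals sum_{k=0}^{8} 4^k * 7^(8-k).
= 13363821

13363821


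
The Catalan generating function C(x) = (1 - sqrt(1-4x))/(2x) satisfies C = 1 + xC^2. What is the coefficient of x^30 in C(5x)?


Substituting x -> 5x scales the n-th coefficient by 5^n, so [x^30] C(5x) = 5^30 * C_30.
C_30 = C(2*30, 30)/(31) = 118264581564861424/31 = 3814986502092304.
So 5^30 * 3814986502092304 = 931322574615478515625 * 3814986502092304 = 3552983051251903176307678222656250000.

3552983051251903176307678222656250000


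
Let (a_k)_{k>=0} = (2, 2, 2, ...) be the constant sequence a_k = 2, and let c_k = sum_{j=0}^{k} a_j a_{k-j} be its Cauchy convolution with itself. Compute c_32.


Since a_j = 2 for all j >= 0, the convolution sum becomes
c_k = sum_{j=0}^{k} 2 * 2 = 4 * (k + 1).
Equivalently, the generating function of (a_k) is 2/(1 - x) and its square is 4/(1 - x)^2 = sum_{k>=0} 4(k + 1) x^k.
For k = 32: 4 * 33 = 132.

132


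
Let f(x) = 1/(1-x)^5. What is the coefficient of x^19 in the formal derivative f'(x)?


Differentiate: d/dx [ 1/(1-x)^r ] = r / (1-x)^(r+1).
Here r = 5, so f'(x) = 5 / (1-x)^6.
The expansion of 1/(1-x)^(r+1) has coefficient of x^n equal to C(n+r, r).
So the coefficient of x^19 in f'(x) is
5 * C(24, 5) = 5 * 42504 = 212520

212520


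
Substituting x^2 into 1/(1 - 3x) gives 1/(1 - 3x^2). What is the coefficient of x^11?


Since 1/(1 - 3x^2) only has even powers of x,
the coefficient of x^11 (odd) is 0.

0


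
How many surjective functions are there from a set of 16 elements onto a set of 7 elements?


By inclusion-exclusion on which target elements are missed, the number of surjections from an n-set onto a k-set is
surj(n, k) = sum_{j=0}^{k} (-1)^j C(k, j) (k - j)^n.
Equivalently surj(n, k) = k! * S(n, k), where S(n, k) is the Stirling number of the second kind.
For n = 16, k = 7:
S(16, 7) = 3281882604, so
surj = 7! * 3281882604 = 5040 * 3281882604 = 16540688324160.

16540688324160


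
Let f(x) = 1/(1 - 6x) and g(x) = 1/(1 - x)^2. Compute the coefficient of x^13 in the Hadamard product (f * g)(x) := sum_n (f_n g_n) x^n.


f has coefficients f_k = 6^k. For g = 1/(1 - x)^2 the coefficient is g_k = C(k + 1, 1) = k + 1. The Hadamard coefficient is (f * g)_k = 6^k * (k + 1).
For k = 13: 6^13 * 14 = 13060694016 * 14 = 182849716224.

182849716224


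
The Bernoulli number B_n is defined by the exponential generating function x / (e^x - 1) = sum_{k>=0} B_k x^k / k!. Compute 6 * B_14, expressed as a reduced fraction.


Bernoulli numbers can also be computed recursively via B_0 = 1 and sum_{j=0}^{m} C(m+1, j) B_j = 0 for m >= 1. Odd-index Bernoulli numbers vanish for k >= 3.
Computing B_14 = 7/6, so 6 * B_14 = 6 * 7/6 = 7.

7


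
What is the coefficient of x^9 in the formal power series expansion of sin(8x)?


The Maclaurin series is sin(t) = sum_{k>=0} (-1)^k t^(2k+1) / (2k+1)!, so substituting t = 8x, only odd powers of x are nonzero, with coefficient of x^(2k+1) equal to (-1)^k 8^(2k+1) / (2k+1)!.
Write 9 = 2*4 + 1, giving the coefficient (-1)^4 * 8^9 / 9! = 134217728/362880 = 1048576/2835.

1048576/2835


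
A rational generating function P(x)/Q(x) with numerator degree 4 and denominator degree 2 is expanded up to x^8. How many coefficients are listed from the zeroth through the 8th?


Expanding up to x^8 gives the coefficients for x^0, x^1, ..., x^8.
That is 8 + 1 = 9 coefficients in total.

9


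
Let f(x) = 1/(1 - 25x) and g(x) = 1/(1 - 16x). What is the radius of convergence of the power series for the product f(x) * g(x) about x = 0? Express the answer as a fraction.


The radius of 1/(1 - 25x) is 1/25 (nearest singularity at x = 1/25), and the radius of 1/(1 - 16x) is 1/16.
The product f(x)*g(x) = 1/((1 - 25x)(1 - 16x)) has singularities at both 1/25 and 1/16, so its radius of convergence is the distance to the nearest one:
min(1/25, 1/16) = 1/25.

1/25


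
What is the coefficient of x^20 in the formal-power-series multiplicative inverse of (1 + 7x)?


The inverse is 1/(1 + 7x). Apply the geometric identity 1/(1 - y) = sum_{k>=0} y^k with y = -7x:
1/(1 + 7x) = sum_{k>=0} (-7)^k x^k.
So the coefficient of x^20 is (-7)^20 = 79792266297612001.

79792266297612001


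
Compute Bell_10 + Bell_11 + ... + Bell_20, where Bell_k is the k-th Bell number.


Recall Bell_k counts set partitions of a k-set (with Bell_0 = 1 by convention).
Bell_10 through Bell_20: 115975, 678570, 4213597, 27644437, 190899322, 1382958545, 10480142147, 82864869804, 682076806159, 5832742205057, 51724158235372
Sum = 115975 + 678570 + 4213597 + 27644437 + 190899322 + 1382958545 + 10480142147 + 82864869804 + 682076806159 + 5832742205057 + 51724158235372 = 58333928768985.

58333928768985


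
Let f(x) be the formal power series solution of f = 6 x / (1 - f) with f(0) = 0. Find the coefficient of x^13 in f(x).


Apply Lagrange inversion: f = 6 x * phi(f) with phi(t) = 1/(1 - t), so
[x^n] f = 6^n * (1/n) [t^(n-1)] phi(t)^n = 6^n * (1/n) [t^(n-1)] (1 - t)^(-n) = 6^n * (1/n) C(2n - 2, n - 1) = 6^n * C_{n-1}.
For n = 13: C_12 = C(24, 12) / 13 = 2704156/13 = 208012.
With the 6^13 = 13060694016 factor, the coefficient is 13060694016 * 208012 = 2716781083656192.

2716781083656192


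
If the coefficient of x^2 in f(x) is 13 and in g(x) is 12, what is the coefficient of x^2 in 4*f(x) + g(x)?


Scalar multiplication scales coefficients: 4 * 13 = 52.
Then add the g coefficient: 52 + 12
= 64

64


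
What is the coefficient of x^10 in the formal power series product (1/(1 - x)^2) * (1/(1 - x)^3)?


Combine the factors: (1/(1 - x)^2) * (1/(1 - x)^3) = 1/(1 - x)^5.
Then use 1/(1 - x)^r = sum_{k>=0} C(k + r - 1, r - 1) x^k with r = 5 and k = 10:
C(14, 4) = 1001.

1001


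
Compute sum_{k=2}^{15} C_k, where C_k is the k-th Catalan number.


C_2 through C_15: 2, 5, 14, 42, 132, 429, 1430, 4862, 16796, 58786, 208012, 742900, 2674440, 9694845
Sum = 2 + 5 + 14 + 42 + 132 + 429 + 1430 + 4862 + 16796 + 58786 + 208012 + 742900 + 2674440 + 9694845
= 13402695

13402695


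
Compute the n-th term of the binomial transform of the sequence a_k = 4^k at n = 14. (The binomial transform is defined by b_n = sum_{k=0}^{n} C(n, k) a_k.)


With a_k = 4^k, b_n = sum_{k=0}^{n} C(n, k) 4^k = (1 + 4)^n by the binomial theorem.
For n = 14: (1 + 4)^14 = 5^14 = 6103515625.

6103515625


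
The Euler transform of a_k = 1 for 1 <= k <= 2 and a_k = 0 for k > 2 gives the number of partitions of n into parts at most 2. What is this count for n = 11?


Partitions of 11 into parts at most 2:
Using generating function (1-x)^(-1)(1-x^2)^(-1),
the coefficient of x^11 = 6

6


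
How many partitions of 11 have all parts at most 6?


Using the generating function (1-x)^(-1)(1-x^2)^(-1)...(1-x^6)^(-1),
the coefficient of x^11 counts these restricted partitions.
Result = 44

44


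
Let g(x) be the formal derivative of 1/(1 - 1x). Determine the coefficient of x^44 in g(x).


Differentiate termwise: d/dx sum_{k>=0} 1^k x^k = sum_{k>=1} k 1^k x^(k-1) = sum_{j>=0} (j+1) 1^(j+1) x^j.
Equivalently, d/dx [1/(1 - 1x)] = 1/(1 - 1x)^2.
For j = 44: 45 * 1^45 = 45 * 1 = 45.

45


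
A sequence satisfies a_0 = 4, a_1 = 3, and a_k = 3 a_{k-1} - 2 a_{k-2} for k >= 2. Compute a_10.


The characteristic equation is t^2 - 3 t + 2 = 0, with roots r_1 = 2 and r_2 = 1 (so c_1 = r_1 + r_2, c_2 = -r_1 r_2 as required).
One can use the closed form a_n = A r_1^n + B r_2^n, but direct iteration is more reliable:
a_0 = 4, a_1 = 3, a_2 = 1, a_3 = -3, a_4 = -11, a_5 = -27, a_6 = -59, a_7 = -123, a_8 = -251, a_9 = -507, a_10 = -1019.
So a_10 = -1019.

-1019


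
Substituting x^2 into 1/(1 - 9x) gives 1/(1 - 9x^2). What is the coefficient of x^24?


The coefficient of x^(2m) in 1/(1 - 9x^2) is 9^m.
With n = 24 = 2*12, the coefficient is 9^12 = 282429536481.

282429536481


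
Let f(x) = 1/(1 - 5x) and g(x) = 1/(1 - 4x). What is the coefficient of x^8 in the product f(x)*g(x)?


The coefficient of x^n in f*g is the Cauchy product: sum_{k=0}^{n} a^k * b^(n-k).
With a=5, b=4, n=8:
sum_{k=0}^{8} 5^k * 4^(8-k)
= 1690981

1690981


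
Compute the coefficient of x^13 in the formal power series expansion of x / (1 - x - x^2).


Let f(x) = sum_{k>=0} a_k x^k. Multiplying f(x) * (1 - x - x^2) = x and matching coefficients gives a_0 = 0, a_1 = 1, and a_k = a_{k-1} + a_{k-2} for k >= 2. These are the Fibonacci numbers F_k.
Iterating from F_0 = 0, F_1 = 1:
F_0=0, F_1=1, F_2=1, F_3=2, F_4=3, F_5=5, F_6=8, F_7=13, F_8=21, F_9=34, ...
F_13 = 233.

233


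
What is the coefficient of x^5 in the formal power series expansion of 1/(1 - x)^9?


The negative binomial / multiset identity is
1/(1 - x)^r = sum_{k>=0} C(k + r - 1, r - 1) x^k.
Here r = 9 and k = 5, so the coefficient is
C(5 + 8, 8) = C(13, 8)
= 1287

1287


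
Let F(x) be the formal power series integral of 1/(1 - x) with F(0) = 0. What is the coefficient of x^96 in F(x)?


1/(1 - x) = sum_{k>=0} x^k. Integrating termwise and using F(0) = 0 gives
F(x) = sum_{k>=0} x^(k+1) / (k+1) = sum_{m>=1} x^m / m = -ln(1 - x).
So the coefficient of x^96 is 1/96 = 1/96.

1/96


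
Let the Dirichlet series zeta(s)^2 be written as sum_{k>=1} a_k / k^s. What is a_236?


The Dirichlet convolution of the constant function 1 with itself gives (1 * 1)(k) = sum_{d | k} 1 = d(k), the number of positive divisors of k.
Since zeta(s) = sum_{k>=1} 1/k^s, we have zeta(s)^2 = sum_{k>=1} d(k)/k^s, so a_k = d(k).
For k = 236: the divisors are 1, 2, 4, 59, 118, 236.
Count = 6.

6


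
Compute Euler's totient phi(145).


phi(n) counts integers in [1, n] coprime to n. Using the multiplicative formula phi(n) = n * prod_{p | n} (1 - 1/p):
145 = 5 * 29, so
phi(145) = 145 * (1 - 1/5) * (1 - 1/29) = 112.

112


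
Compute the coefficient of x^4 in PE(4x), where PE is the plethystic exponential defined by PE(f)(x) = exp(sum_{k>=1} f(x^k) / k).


With f(x) = 4x, the exponent is sum_{k>=1} 4 x^k / k = 4 * (-ln(1 - x)). Exponentiating:
PE(4x) = exp(-4 ln(1 - x)) = 1/(1 - x)^4.
By the negative binomial expansion, [x^n] 1/(1 - x)^4 = C(n + 3, 3).
For n = 4: C(7, 3) = 35.

35


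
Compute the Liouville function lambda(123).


The Liouville function is lambda(k) = (-1)^Omega(k), where Omega(k) counts the prime factors of k with multiplicity.
Factoring: 123 = 3 * 41, so Omega(123) = 2.
lambda(123) = (-1)^2 = 1.

1


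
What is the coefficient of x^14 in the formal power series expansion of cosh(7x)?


The Maclaurin series is cosh(t) = sum_{m>=0} t^(2m) / (2m)!, so substituting t = 7x, only even powers of x are nonzero, with coefficient of x^(2m) equal to 7^(2m) / (2m)!.
For x^14 the coefficient is 7^14/14! = 678223072849/87178291200 = 13841287201/1779148800.

13841287201/1779148800


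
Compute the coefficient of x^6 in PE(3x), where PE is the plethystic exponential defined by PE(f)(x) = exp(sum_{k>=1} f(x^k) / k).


With f(x) = 3x, the exponent is sum_{k>=1} 3 x^k / k = 3 * (-ln(1 - x)). Exponentiating:
PE(3x) = exp(-3 ln(1 - x)) = 1/(1 - x)^3.
By the negative binomial expansion, [x^n] 1/(1 - x)^3 = C(n + 2, 2).
For n = 6: C(8, 2) = 28.

28


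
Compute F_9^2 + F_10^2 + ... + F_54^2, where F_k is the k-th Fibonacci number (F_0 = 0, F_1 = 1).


There is a standard identity sum_{k=0}^{N} F_k^2 = F_N * F_{N+1} (proved inductively from the telescoping relation F_k^2 = F_k F_{k+1} - F_{k-1} F_k). Then
sum_{k=9}^{54} F_k^2 = F_54 F_55 - F_8 F_9.
Computing: F_54 = 86267571272, F_55 = 139583862445, F_8 = 21, F_9 = 34.
Sum = 86267571272 * 139583862445 - 21 * 34 = 12041560801895081679326.

12041560801895081679326


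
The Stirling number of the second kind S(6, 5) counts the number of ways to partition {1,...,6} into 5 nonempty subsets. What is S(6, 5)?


Using the explicit formula S(n,k) = (1/k!) sum_{j=0}^{k} (-1)^(k-j) C(k,j) j^n:
S(6, 5) = 15
Equivalently, S(n,k) is n! times the coefficient of x^n in the EGF (e^x - 1)^k / k!.

15


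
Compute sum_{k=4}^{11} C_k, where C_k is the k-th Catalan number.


C_4 through C_11: 14, 42, 132, 429, 1430, 4862, 16796, 58786
Sum = 14 + 42 + 132 + 429 + 1430 + 4862 + 16796 + 58786
= 82491

82491


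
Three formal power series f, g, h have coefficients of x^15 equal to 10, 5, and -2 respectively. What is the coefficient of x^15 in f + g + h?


Series addition is componentwise:
10 + 5 + -2
= 13

13


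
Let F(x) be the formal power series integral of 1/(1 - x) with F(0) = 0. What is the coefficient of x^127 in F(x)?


1/(1 - x) = sum_{k>=0} x^k. Integrating termwise and using F(0) = 0 gives
F(x) = sum_{k>=0} x^(k+1) / (k+1) = sum_{m>=1} x^m / m = -ln(1 - x).
So the coefficient of x^127 is 1/127 = 1/127.

1/127


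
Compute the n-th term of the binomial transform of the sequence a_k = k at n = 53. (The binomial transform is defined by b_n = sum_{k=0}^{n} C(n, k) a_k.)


With a_k = k, b_n = sum_{k=0}^{n} C(n, k) k. Using k * C(n, k) = n * C(n-1, k-1) gives b_n = n * sum_{k>=1} C(n-1, k-1) = n * 2^(n-1).
For n = 53: 53 * 2^52 = 53 * 4503599627370496 = 238690780250636288.

238690780250636288


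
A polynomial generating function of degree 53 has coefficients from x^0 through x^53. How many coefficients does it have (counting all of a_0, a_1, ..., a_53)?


A polynomial of degree 53 takes the form a_0 + a_1 x + ... + a_53 x^53.
The number of coefficients is 53 + 1 = 54.

54


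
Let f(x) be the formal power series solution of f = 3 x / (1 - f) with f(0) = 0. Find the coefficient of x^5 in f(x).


Apply Lagrange inversion: f = 3 x * phi(f) with phi(t) = 1/(1 - t), so
[x^n] f = 3^n * (1/n) [t^(n-1)] phi(t)^n = 3^n * (1/n) [t^(n-1)] (1 - t)^(-n) = 3^n * (1/n) C(2n - 2, n - 1) = 3^n * C_{n-1}.
For n = 5: C_4 = C(8, 4) / 5 = 70/5 = 14.
With the 3^5 = 243 factor, the coefficient is 243 * 14 = 3402.

3402


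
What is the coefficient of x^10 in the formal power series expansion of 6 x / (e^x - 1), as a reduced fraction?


The exponential generating function for Bernoulli numbers is
x / (e^x - 1) = sum_{k>=0} B_k x^k / k!.
So the coefficient of x^10 in 6 x / (e^x - 1) is 6 B_10 / 10!.
Computing: B_10 = 5/66, 10! = 3628800, giving
6 * 5/66 / 3628800 = 1/7983360.

1/7983360


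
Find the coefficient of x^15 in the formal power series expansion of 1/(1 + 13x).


Write 1/(1 + c x) = 1/(1 - (-c) x) and apply the geometric-series identity
1/(1 - y) = sum_{k>=0} y^k to get 1/(1 + c x) = sum_{k>=0} (-c)^k x^k.
So the coefficient of x^k is (-c)^k = (-1)^k * c^k.
Here c = 13 and k = 15:
(-13)^15 = -1 * 51185893014090757 = -51185893014090757

-51185893014090757


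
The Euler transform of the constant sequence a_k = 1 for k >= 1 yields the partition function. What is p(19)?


The Euler transform converts the sequence a_k = 1 into the number of integer partitions.
Using the recurrence or dynamic programming:
p(19) = 490

490


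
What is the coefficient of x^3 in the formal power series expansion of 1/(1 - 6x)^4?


The general identity 1/(1 - c x)^r = sum_{k>=0} c^k C(k + r - 1, r - 1) x^k follows by substituting y = c x into 1/(1 - y)^r = sum_{k>=0} C(k + r - 1, r - 1) y^k.
For c = 6, r = 4, k = 3:
6^3 * C(6, 3) = 216 * 20 = 4320.

4320


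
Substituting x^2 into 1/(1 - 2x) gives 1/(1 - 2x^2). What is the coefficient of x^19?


Since 1/(1 - 2x^2) only has even powers of x,
the coefficient of x^19 (odd) is 0.

0


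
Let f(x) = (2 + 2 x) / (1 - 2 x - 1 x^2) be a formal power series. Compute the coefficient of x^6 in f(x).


Write f(x) = sum_{k>=0} a_k x^k. Multiplying both sides by 1 - 2 x - 1 x^2 gives
(1 - 2 x - 1 x^2) sum_{k>=0} a_k x^k = 2 + 2 x.
Matching coefficients:
 x^0: a_0 = 2
 x^1: a_1 - 2 a_0 = 2  =>  a_1 = 2*2 + 2 = 6
 x^k (k >= 2): a_k = 2 a_{k-1} + 1 a_{k-2}.
Iterating: a_2 = 14, a_3 = 34, a_4 = 82, a_5 = 198, a_6 = 478.
So the coefficient of x^6 is 478.

478


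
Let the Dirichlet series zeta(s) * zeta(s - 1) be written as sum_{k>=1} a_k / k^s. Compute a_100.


Convolution gives a_k = sum_{d | k} d * 1 = sum_{d | k} d = sigma(k), the sum of positive divisors of k.
For k = 100, the divisors are 1, 2, 4, 5, 10, 20, 25, 50, 100, so
sigma(100) = 1 + 2 + 4 + 5 + 10 + 20 + 25 + 50 + 100 = 217.

217


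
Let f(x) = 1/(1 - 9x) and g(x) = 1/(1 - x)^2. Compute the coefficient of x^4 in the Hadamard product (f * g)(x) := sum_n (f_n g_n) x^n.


f has coefficients f_k = 9^k. For g = 1/(1 - x)^2 the coefficient is g_k = C(k + 1, 1) = k + 1. The Hadamard coefficient is (f * g)_k = 9^k * (k + 1).
For k = 4: 9^4 * 5 = 6561 * 5 = 32805.

32805


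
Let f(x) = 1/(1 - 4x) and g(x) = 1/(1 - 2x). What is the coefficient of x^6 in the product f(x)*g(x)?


The coefficient of x^n in f*g is the Cauchy product: sum_{k=0}^{n} a^k * b^(n-k).
With a=4, b=2, n=6:
sum_{k=0}^{6} 4^k * 2^(6-k)
= 8128

8128


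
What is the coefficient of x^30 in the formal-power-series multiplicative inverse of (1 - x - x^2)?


Let the inverse be f(x) = sum_{k>=0} a_k x^k. From f(x) * (1 - x - x^2) = 1 and matching coefficients:
 x^0: a_0 = 1.
 x^1: a_1 - a_0 = 0, so a_1 = 1.
 x^k (k >= 2): a_k - a_{k-1} - a_{k-2} = 0, i.e. a_k = a_{k-1} + a_{k-2}.
This is the Fibonacci-type recurrence shifted so that a_0 = a_1 = 1.
Iterating: a_0=1, a_1=1, a_2=2, a_3=3, a_4=5, a_5=8, a_6=13, a_7=21, a_8=34, a_9=55, ...
a_30 = 1346269.

1346269


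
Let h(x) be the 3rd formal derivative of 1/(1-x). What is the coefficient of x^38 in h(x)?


Differentiating 3 times: d^3/dx^3 [1/(1-x)] = 3!/(1-x)^4.
The expansion 1/(1-x)^4 = sum_{k>=0} C(k+3, 3) x^k, so the coefficient of x^n in 3!/(1-x)^4 is 3! * C(n+3, 3).
For n = 38: 6 * C(41, 3) = 6 * 10660 = 63960

63960


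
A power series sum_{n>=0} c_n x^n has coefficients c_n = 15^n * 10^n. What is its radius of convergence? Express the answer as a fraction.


By the root test (Cauchy-Hadamard), the radius is R = 1 / limsup_n |c_n|^(1/n).
Here |c_n|^(1/n) = (15^n * 10^n)^(1/n) = 15 * 10 = 150 for all n.
So R = 1/150 = 1/150.

1/150


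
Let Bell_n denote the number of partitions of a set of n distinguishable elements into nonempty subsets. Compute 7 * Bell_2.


Bell_2 can be computed from the Bell triangle or from Dobinski's identity Bell_n = (1/e) * sum_{k>=0} k^n / k!.
Computing Bell_2 = 2.
Then 7 * 2 = 14.

14


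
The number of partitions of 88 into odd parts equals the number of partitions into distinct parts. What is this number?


Computing partitions of 88 into odd parts (1, 3, 5, ...):
Using the generating function prod_{k>=0} 1/(1-x^(2k+1)),
the count is 159046

159046


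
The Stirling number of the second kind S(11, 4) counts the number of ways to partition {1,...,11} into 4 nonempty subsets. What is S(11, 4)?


Using the explicit formula S(n,k) = (1/k!) sum_{j=0}^{k} (-1)^(k-j) C(k,j) j^n:
S(11, 4) = 145750
Equivalently, S(n,k) is n! times the coefficient of x^n in the EGF (e^x - 1)^k / k!.

145750


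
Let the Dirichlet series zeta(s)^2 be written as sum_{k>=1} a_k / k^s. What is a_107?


The Dirichlet convolution of the constant function 1 with itself gives (1 * 1)(k) = sum_{d | k} 1 = d(k), the number of positive divisors of k.
Since zeta(s) = sum_{k>=1} 1/k^s, we have zeta(s)^2 = sum_{k>=1} d(k)/k^s, so a_k = d(k).
For k = 107: the divisors are 1, 107.
Count = 2.

2


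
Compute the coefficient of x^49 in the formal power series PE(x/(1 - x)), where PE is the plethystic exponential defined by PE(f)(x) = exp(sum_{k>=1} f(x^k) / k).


For f(x) = x/(1 - x) we have
sum_{k>=1} f(x^k) / k = sum_{k>=1} (1/k) * x^k / (1 - x^k) = sum_{k, m >= 1} x^(k m) / k,
which after exponentiating simplifies to
PE(x/(1 - x)) = prod_{k>=1} 1 / (1 - x^k).
This is the generating function for the partition function p(n), so the coefficient of x^49 is p(49).
Computing p(49) by dynamic programming over parts 1, 2, ..., 49: p(49) = 173525.

173525


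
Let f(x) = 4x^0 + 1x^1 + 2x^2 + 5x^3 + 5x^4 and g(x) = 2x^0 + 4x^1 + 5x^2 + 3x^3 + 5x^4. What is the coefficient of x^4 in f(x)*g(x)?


Cauchy product at x^4:
4*5 + 1*3 + 2*5 + 5*4 + 5*2
= 63

63


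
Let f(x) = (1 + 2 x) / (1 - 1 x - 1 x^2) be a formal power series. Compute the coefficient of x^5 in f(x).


Write f(x) = sum_{k>=0} a_k x^k. Multiplying both sides by 1 - 1 x - 1 x^2 gives
(1 - 1 x - 1 x^2) sum_{k>=0} a_k x^k = 1 + 2 x.
Matching coefficients:
 x^0: a_0 = 1
 x^1: a_1 - 1 a_0 = 2  =>  a_1 = 1*1 + 2 = 3
 x^k (k >= 2): a_k = 1 a_{k-1} + 1 a_{k-2}.
Iterating: a_2 = 4, a_3 = 7, a_4 = 11, a_5 = 18.
So the coefficient of x^5 is 18.

18


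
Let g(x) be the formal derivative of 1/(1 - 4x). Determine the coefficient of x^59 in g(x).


Differentiate termwise: d/dx sum_{k>=0} 4^k x^k = sum_{k>=1} k 4^k x^(k-1) = sum_{j>=0} (j+1) 4^(j+1) x^j.
Equivalently, d/dx [1/(1 - 4x)] = 4/(1 - 4x)^2.
For j = 59: 60 * 4^60 = 60 * 1329227995784915872903807060280344576 = 79753679747094952374228423616820674560.

79753679747094952374228423616820674560
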